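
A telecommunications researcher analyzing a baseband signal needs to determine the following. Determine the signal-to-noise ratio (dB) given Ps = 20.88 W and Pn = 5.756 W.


SNR in decibels:
SNR = 10 * log10(Ps / Pn)
    = 10 * log10(20.88 / 5.756)
    = 10 * log10(3.6275)
    = 10 * 0.5596
    = 5.6 dB

5.6 dB


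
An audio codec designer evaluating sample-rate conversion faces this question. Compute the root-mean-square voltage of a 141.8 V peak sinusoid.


RMS voltage for a sinusoidal waveform:
V_rms = V_peak / sqrt(2)
      = 141.8 / 1.414214
      = 100.268 V

100.268 V


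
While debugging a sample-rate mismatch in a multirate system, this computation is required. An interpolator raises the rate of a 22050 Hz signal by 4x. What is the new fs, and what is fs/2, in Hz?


Step 1 — output sample rate after interpolation by L:
fs_out = L * fs_in = 4 * 22050 = 88200 Hz

Step 2 — Nyquist frequency of the output stream:
f_Nyq = fs_out / 2 = 88200 / 2 = 44100.0 Hz

fs_out = 88200 Hz; f_Nyquist = 44100.0 Hz


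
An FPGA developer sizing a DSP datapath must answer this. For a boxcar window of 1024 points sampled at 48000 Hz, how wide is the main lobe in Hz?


Main lobe width for a rectangular window:
Width = 2 * fs / N
      = 2 * 48000 / 1024
      = 96000 / 1024
      = 93.75 Hz

93.75 Hz


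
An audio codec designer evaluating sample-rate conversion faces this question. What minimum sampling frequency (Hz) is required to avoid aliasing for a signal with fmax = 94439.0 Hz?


The Nyquist rate is twice the maximum frequency component.
fs_min = 2 * fmax
      = 2 * 94439.0
      = 188878.0 Hz

188878.0


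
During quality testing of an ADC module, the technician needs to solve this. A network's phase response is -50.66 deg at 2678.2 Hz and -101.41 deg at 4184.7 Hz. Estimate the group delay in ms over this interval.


Group delay from phase difference:
tau = -d(phi)/d(omega)
d(phi) = -50.75 deg = -0.885755 rad
d(omega) = 2*pi*(4184.7 - 2678.2) = 9465.6187 rad/s
tau = -(-0.885755) / 9465.6187
    = 0.0936 ms

0.0936 ms


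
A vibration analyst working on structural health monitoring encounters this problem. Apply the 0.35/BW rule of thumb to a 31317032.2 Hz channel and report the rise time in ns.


Rise time from bandwidth relationship:
tr = 0.35 / BW
   = 0.35 / 31317032.2
   = 1.117602708e-08 s
   = 11.176 ns

11.176 ns


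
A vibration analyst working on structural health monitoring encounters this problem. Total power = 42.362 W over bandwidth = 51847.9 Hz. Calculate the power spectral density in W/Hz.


Power spectral density:
PSD = P / BW
    = 42.362 / 51847.9
    = 0.00081704 W/Hz

0.00081704 W/Hz


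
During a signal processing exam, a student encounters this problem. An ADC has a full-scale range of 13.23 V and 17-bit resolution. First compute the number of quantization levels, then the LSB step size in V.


Step 1 — number of quantization levels:
L = 2^N = 2^17 = 131072

Step 2 — LSB step size:
delta = Vfs / L
      = 13.23 / 131072
      = 0.00010094 V

Levels = 131072; step size = 0.00010094 V


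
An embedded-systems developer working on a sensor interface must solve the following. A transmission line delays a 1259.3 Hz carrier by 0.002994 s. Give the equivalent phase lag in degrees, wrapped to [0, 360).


Phase shift from frequency and time delay:
phi = 360 * f * t_delay
    = 360 * 1259.3 * 0.002994
    = 1357.32 degrees
    mod 360 = 277.32 degrees

277.32 degrees


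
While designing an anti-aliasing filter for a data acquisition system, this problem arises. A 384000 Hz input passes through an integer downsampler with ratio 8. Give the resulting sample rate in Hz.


Decimation reduces the sample rate:
fs_out = fs_in / M
       = 384000 / 8
       = 48000.0 Hz

48000.0 Hz


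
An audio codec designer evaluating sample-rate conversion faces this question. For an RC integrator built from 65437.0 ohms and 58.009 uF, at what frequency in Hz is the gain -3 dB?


Cutoff frequency of a first-order RC filter:
fc = 1 / (2 * pi * R * C)
C = 58.009 uF = 5.8009e-05 F
fc = 1 / (2 * pi * 65437.0 * 5.8009e-05)
   = 1 / 23.850562598035
   = 0.041928 Hz

0.041928 Hz


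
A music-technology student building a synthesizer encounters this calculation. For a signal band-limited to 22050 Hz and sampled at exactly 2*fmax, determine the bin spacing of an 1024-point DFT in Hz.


Step 1 — Nyquist sampling rate:
fs = 2 * fmax = 2 * 22050 = 44100 Hz

Step 2 — DFT bin spacing:
df = fs / N = 44100 / 1024 = 43.0664 Hz

43.0664 Hz


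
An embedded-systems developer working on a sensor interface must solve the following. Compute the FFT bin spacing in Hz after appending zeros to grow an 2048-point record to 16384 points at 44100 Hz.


Frequency resolution after zero-padding:
N_padded = 2048 * 8 = 16384
df = fs / N_padded
   = 44100 / 16384
   = 2.6917 Hz

2.6917 Hz


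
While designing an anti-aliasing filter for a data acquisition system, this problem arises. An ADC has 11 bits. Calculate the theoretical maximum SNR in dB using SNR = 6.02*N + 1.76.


Theoretical SNR for a full-scale sinusoid:
SNR = 6.02 * N + 1.76
    = 6.02 * 11 + 1.76
    = 66.22 + 1.76
    = 67.98 dB

67.98 dB


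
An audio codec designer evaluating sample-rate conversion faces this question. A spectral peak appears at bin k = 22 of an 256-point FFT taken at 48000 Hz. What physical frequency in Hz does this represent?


Frequency of DFT bin k:
f_k = k * fs / N
    = 22 * 48000 / 256
    = 1056000 / 256
    = 4125.0 Hz

4125.0 Hz


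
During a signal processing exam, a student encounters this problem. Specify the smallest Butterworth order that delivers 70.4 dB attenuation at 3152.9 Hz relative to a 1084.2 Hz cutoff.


Butterworth filter order formula:
n = log10(10^(A/10) - 1) / (2 * log10(f_stop/f_pass))
10^(70.4/10) - 1 = 10964780.9614
f_stop/f_pass = 3152.9 / 1084.2 = 2.908
n = 7.5927 -> ceil = 8

8


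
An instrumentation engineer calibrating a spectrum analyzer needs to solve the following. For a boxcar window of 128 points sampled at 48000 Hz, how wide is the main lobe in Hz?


Main lobe width for a rectangular window:
Width = 2 * fs / N
      = 2 * 48000 / 128
      = 96000 / 128
      = 750.0 Hz

750.0 Hz


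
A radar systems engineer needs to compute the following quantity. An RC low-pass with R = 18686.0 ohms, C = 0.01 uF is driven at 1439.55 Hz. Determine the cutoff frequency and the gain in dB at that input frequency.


Step 1 — cutoff frequency:
fc = 1 / (2*pi*R*C)
C = 0.01 uF = 1e-08 F
fc = 1 / (2*pi*18686.0*1e-08)
   = 851.734 Hz

Step 2 — magnitude at f = 1439.55 Hz:
|H(f)| = 1 / sqrt(1 + (f/fc)^2)
f/fc = 1439.55 / 851.734 = 1.69014
|H| = 1 / sqrt(1 + 2.856573) = 0.5092127
|H|_dB = 20*log10(0.5092127) = -5.86 dB

fc = 851.734 Hz; |H(1439.55 Hz)| = -5.86 dB


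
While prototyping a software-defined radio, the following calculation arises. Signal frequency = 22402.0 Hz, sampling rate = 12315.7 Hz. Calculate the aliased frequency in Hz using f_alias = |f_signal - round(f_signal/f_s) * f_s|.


Compute the nearest integer multiple of fs to the signal:
n = round(22402.0 / 12315.7) = 2
f_alias = |22402.0 - 2 * 12315.7|
        = |22402.0 - 24631.4|
        = 2229.4 Hz

2229.4


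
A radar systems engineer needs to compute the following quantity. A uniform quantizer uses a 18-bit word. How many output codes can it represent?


Number of quantization levels = 2^N
= 2^18
= 262144

262144


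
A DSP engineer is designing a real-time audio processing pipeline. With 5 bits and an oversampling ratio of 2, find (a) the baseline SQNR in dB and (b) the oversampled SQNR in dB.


Step 1 — baseline SQNR at Nyquist:
SQNR_base = 6.02*N + 1.76
          = 6.02*5 + 1.76
          = 31.86 dB

Step 2 — oversampling processing gain:
G = 10*log10(OSR) = 10*log10(2) = 3.01 dB

Step 3 — total:
SQNR_total = 31.86 + 3.01 = 34.87 dB

Base SQNR = 31.86 dB; oversampled SQNR = 34.87 dB


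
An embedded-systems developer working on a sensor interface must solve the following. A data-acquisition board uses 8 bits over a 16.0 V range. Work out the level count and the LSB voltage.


Step 1 — number of quantization levels:
L = 2^N = 2^8 = 256

Step 2 — LSB step size:
delta = Vfs / L
      = 16.0 / 256
      = 0.0625 V

Levels = 256; step size = 0.0625 V


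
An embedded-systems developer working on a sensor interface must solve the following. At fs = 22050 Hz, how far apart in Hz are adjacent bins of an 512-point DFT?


DFT frequency resolution:
df = fs / N
   = 22050 / 512
   = 43.0664 Hz

43.0664 Hz


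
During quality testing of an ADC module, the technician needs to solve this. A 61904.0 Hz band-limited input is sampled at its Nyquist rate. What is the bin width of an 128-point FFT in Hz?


Step 1 — Nyquist sampling rate:
fs = 2 * fmax = 2 * 61904.0 = 123808.0 Hz

Step 2 — DFT bin spacing:
df = fs / N = 123808.0 / 128 = 967.25 Hz

967.25 Hz


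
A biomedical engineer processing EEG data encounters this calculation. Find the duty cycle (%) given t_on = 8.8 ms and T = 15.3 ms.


Duty cycle as a percentage:
DC = (t_on / T) * 100
   = (8.8 / 15.3) * 100
   = 0.575163 * 100
   = 57.52 %

57.52 %


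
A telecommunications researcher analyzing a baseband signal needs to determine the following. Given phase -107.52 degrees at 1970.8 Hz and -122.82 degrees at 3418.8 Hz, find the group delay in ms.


Group delay from phase difference:
tau = -d(phi)/d(omega)
d(phi) = -15.3 deg = -0.267035 rad
d(omega) = 2*pi*(3418.8 - 1970.8) = 9098.0523 rad/s
tau = -(-0.267035) / 9098.0523
    = 0.0294 ms

0.0294 ms


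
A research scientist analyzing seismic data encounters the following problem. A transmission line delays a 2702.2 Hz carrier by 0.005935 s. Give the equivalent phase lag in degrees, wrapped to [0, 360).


Phase shift from frequency and time delay:
phi = 360 * f * t_delay
    = 360 * 2702.2 * 0.005935
    = 5773.52 degrees
    mod 360 = 13.52 degrees

13.52 degrees


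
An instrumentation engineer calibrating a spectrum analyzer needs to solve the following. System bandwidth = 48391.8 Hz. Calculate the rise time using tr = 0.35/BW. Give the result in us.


Rise time from bandwidth relationship:
tr = 0.35 / BW
   = 0.35 / 48391.8
   = 7.232630322e-06 s
   = 7.2326 us

7.2326 us


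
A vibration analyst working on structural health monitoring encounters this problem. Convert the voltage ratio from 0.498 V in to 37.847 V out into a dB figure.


Voltage gain in dB:
G = 20 * log10(Vout / Vin)
  = 20 * log10(37.847 / 0.498)
  = 20 * log10(75.997992)
  = 20 * 1.880802
  = 37.62 dB

37.62 dB


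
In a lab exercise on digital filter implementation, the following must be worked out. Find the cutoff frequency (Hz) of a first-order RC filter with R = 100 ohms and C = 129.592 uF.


Cutoff frequency of a first-order RC filter:
fc = 1 / (2 * pi * R * C)
C = 129.592 uF = 0.000129592 F
fc = 1 / (2 * pi * 100 * 0.000129592)
   = 1 / 0.081425055032802
   = 12.281232 Hz

12.281232 Hz


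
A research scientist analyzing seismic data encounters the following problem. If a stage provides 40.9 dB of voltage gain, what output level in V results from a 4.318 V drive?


Output voltage from dB gain:
V_out = V_in * 10^(gain_dB / 20)
      = 4.318 * 10^(40.9 / 20)
      = 4.318 * 110.917482
      = 478.9417 V

478.9417 V


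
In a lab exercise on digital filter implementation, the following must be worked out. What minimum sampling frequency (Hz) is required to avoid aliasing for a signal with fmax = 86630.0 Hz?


The Nyquist rate is twice the maximum frequency component.
fs_min = 2 * fmax
      = 2 * 86630.0
      = 173260.0 Hz

173260.0


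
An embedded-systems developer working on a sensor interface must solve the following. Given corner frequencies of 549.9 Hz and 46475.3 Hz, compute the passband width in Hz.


Bandwidth is the difference of -3dB frequencies:
BW = f_high - f_low
   = 46475.3 - 549.9
   = 45925.4 Hz

45925.4 Hz


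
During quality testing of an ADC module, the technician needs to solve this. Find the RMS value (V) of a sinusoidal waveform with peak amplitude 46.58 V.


RMS voltage for a sinusoidal waveform:
V_rms = V_peak / sqrt(2)
      = 46.58 / 1.414214
      = 32.937 V

32.937 V


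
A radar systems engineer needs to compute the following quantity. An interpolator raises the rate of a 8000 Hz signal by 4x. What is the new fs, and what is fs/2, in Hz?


Step 1 — output sample rate after interpolation by L:
fs_out = L * fs_in = 4 * 8000 = 32000 Hz

Step 2 — Nyquist frequency of the output stream:
f_Nyq = fs_out / 2 = 32000 / 2 = 16000.0 Hz

fs_out = 32000 Hz; f_Nyquist = 16000.0 Hz


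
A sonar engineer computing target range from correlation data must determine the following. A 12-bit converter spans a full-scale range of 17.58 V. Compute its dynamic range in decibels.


Dynamic range from full-scale to LSB:
V_min = V_max / 2^bits = 17.58 / 2^12
DR = 20 * log10(V_max / V_min)
   = 20 * log10(2^12)
   = 20 * 12 * log10(2)
   = 72.25 dB

72.25 dB


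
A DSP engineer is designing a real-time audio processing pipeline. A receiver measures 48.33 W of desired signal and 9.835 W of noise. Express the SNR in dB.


SNR in decibels:
SNR = 10 * log10(Ps / Pn)
    = 10 * log10(48.33 / 9.835)
    = 10 * log10(4.9141)
    = 10 * 0.6914
    = 6.91 dB

6.91 dB


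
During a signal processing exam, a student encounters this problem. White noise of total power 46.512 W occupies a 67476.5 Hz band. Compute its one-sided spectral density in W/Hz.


Power spectral density:
PSD = P / BW
    = 46.512 / 67476.5
    = 0.00068931 W/Hz

0.00068931 W/Hz


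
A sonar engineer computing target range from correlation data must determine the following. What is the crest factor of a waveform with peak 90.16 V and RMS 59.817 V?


Crest factor is the ratio of peak to RMS:
CF = V_peak / V_rms
   = 90.16 / 59.817
   = 1.5073

1.5073


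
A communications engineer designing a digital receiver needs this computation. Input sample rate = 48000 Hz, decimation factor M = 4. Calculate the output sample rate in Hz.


Decimation reduces the sample rate:
fs_out = fs_in / M
       = 48000 / 4
       = 12000.0 Hz

12000.0 Hz


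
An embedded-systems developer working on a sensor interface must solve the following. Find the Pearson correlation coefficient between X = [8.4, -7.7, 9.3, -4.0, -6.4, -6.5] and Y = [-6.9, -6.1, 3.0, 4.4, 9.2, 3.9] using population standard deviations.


Pearson correlation coefficient (population):
r = cov(X,Y) / (std(X) * std(Y))
Mean X = -1.15, Mean Y = 1.25
Cov(X,Y) = -12.715833
Std(X) = 7.160249, Std(Y) = 5.826019
r = -0.3048

-0.3048


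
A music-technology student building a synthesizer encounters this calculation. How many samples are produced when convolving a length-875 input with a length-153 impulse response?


Linear convolution output length:
L = N + M - 1
  = 875 + 153 - 1
  = 1027 samples

1027


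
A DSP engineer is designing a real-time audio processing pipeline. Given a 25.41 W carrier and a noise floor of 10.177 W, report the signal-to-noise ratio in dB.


SNR in decibels:
SNR = 10 * log10(Ps / Pn)
    = 10 * log10(25.41 / 10.177)
    = 10 * log10(2.4968)
    = 10 * 0.3974
    = 3.97 dB

3.97 dB


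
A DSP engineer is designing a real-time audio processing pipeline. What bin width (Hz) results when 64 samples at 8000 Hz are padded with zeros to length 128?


Frequency resolution after zero-padding:
N_padded = 64 * 2 = 128
df = fs / N_padded
   = 8000 / 128
   = 62.5 Hz

62.5 Hz


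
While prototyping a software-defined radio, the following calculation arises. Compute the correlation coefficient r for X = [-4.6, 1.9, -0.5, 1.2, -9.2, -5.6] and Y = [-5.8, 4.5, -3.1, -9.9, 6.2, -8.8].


Pearson correlation coefficient (population):
r = cov(X,Y) / (std(X) * std(Y))
Mean X = -2.8, Mean Y = -2.8167
Cov(X,Y) = -5.03
Std(X) = 3.987898, Std(Y) = 6.188542
r = -0.2038

-0.2038


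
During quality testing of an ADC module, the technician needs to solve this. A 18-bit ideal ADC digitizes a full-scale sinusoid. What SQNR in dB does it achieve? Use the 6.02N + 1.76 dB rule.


Theoretical SNR for a full-scale sinusoid:
SNR = 6.02 * N + 1.76
    = 6.02 * 18 + 1.76
    = 108.36 + 1.76
    = 110.12 dB

110.12 dB


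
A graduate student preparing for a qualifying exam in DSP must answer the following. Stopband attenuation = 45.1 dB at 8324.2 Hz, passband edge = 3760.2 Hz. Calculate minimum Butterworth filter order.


Butterworth filter order formula:
n = log10(10^(A/10) - 1) / (2 * log10(f_stop/f_pass))
10^(45.1/10) - 1 = 32358.3657
f_stop/f_pass = 8324.2 / 3760.2 = 2.2138
n = 6.5337 -> ceil = 7

7


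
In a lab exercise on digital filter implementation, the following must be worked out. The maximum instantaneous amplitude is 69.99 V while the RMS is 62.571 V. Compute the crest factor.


Crest factor is the ratio of peak to RMS:
CF = V_peak / V_rms
   = 69.99 / 62.571
   = 1.1186

1.1186


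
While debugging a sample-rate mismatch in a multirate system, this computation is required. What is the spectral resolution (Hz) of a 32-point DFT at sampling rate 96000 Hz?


DFT frequency resolution:
df = fs / N
   = 96000 / 32
   = 3000.0 Hz

3000.0 Hz


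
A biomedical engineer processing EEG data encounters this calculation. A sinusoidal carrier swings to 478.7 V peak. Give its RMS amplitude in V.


RMS voltage for a sinusoidal waveform:
V_rms = V_peak / sqrt(2)
      = 478.7 / 1.414214
      = 338.492 V

338.492 V


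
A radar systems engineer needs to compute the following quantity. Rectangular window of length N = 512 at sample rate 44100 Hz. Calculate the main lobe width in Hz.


Main lobe width for a rectangular window:
Width = 2 * fs / N
      = 2 * 44100 / 512
      = 88200 / 512
      = 172.266 Hz

172.266 Hz


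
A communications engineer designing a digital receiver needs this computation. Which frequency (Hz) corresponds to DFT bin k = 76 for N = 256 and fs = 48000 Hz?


Frequency of DFT bin k:
f_k = k * fs / N
    = 76 * 48000 / 256
    = 3648000 / 256
    = 14250.0 Hz

14250.0 Hz


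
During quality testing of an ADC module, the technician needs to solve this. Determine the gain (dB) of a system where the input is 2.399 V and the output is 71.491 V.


Voltage gain in dB:
G = 20 * log10(Vout / Vin)
  = 20 * log10(71.491 / 2.399)
  = 20 * log10(29.800333)
  = 20 * 1.474221
  = 29.48 dB

29.48 dB


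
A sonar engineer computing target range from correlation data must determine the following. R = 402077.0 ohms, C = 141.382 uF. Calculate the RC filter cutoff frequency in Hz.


Cutoff frequency of a first-order RC filter:
fc = 1 / (2 * pi * R * C)
C = 141.382 uF = 0.000141382 F
fc = 1 / (2 * pi * 402077.0 * 0.000141382)
   = 1 / 357.17678200656
   = 0.0028 Hz

0.0028 Hz


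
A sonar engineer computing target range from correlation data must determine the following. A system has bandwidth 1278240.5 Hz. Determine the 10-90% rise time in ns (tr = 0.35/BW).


Rise time from bandwidth relationship:
tr = 0.35 / BW
   = 0.35 / 1278240.5
   = 2.738138871e-07 s
   = 273.8139 ns

273.8139 ns


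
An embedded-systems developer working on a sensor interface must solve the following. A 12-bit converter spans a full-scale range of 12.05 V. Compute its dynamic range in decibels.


Dynamic range from full-scale to LSB:
V_min = V_max / 2^bits = 12.05 / 2^12
DR = 20 * log10(V_max / V_min)
   = 20 * log10(2^12)
   = 20 * 12 * log10(2)
   = 72.25 dB

72.25 dB


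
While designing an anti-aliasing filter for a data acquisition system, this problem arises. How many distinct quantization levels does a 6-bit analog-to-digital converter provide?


Number of quantization levels = 2^N
= 2^6
= 64

64


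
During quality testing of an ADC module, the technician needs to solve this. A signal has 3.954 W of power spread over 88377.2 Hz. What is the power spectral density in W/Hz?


Power spectral density:
PSD = P / BW
    = 3.954 / 88377.2
    = 4.474e-05 W/Hz

4.474e-05 W/Hz


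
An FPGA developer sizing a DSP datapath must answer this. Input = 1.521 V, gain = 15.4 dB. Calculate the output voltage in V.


Output voltage from dB gain:
V_out = V_in * 10^(gain_dB / 20)
      = 1.521 * 10^(15.4 / 20)
      = 1.521 * 5.888437
      = 8.9563 V

8.9563 V


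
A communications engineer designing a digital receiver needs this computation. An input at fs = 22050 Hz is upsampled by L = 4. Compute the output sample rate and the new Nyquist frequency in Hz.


Step 1 — output sample rate after interpolation by L:
fs_out = L * fs_in = 4 * 22050 = 88200 Hz

Step 2 — Nyquist frequency of the output stream:
f_Nyq = fs_out / 2 = 88200 / 2 = 44100.0 Hz

fs_out = 88200 Hz; f_Nyquist = 44100.0 Hz


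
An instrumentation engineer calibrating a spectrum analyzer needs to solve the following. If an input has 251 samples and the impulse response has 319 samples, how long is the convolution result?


Linear convolution output length:
L = N + M - 1
  = 251 + 319 - 1
  = 569 samples

569


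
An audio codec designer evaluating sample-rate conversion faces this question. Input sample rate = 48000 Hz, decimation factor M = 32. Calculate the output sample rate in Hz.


Decimation reduces the sample rate:
fs_out = fs_in / M
       = 48000 / 32
       = 1500.0 Hz

1500.0 Hz


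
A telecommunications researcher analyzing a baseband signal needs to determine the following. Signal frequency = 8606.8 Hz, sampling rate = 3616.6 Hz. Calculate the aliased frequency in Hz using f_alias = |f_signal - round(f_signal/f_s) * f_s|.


Compute the nearest integer multiple of fs to the signal:
n = round(8606.8 / 3616.6) = 2
f_alias = |8606.8 - 2 * 3616.6|
        = |8606.8 - 7233.2|
        = 1373.6 Hz

1373.6


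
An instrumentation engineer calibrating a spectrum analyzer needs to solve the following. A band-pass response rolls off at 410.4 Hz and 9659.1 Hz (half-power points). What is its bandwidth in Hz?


Bandwidth is the difference of -3dB frequencies:
BW = f_high - f_low
   = 9659.1 - 410.4
   = 9248.7 Hz

9248.7 Hz


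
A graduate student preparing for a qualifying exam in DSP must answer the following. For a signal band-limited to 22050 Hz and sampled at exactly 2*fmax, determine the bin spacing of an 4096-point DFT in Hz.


Step 1 — Nyquist sampling rate:
fs = 2 * fmax = 2 * 22050 = 44100 Hz

Step 2 — DFT bin spacing:
df = fs / N = 44100 / 4096 = 10.7666 Hz

10.7666 Hz


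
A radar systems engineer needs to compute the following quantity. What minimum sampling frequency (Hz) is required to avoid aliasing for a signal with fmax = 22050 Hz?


The Nyquist rate is twice the maximum frequency component.
fs_min = 2 * fmax
      = 2 * 22050
      = 44100 Hz

44100


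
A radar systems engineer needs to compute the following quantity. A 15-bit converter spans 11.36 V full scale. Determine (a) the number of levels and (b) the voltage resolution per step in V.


Step 1 — number of quantization levels:
L = 2^N = 2^15 = 32768

Step 2 — LSB step size:
delta = Vfs / L
      = 11.36 / 32768
      = 0.00034668 V

Levels = 32768; step size = 0.00034668 V


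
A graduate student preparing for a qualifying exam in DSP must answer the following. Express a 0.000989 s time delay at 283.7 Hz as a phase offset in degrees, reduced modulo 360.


Phase shift from frequency and time delay:
phi = 360 * f * t_delay
    = 360 * 283.7 * 0.000989
    = 101.01 degrees
    mod 360 = 101.01 degrees

101.01 degrees


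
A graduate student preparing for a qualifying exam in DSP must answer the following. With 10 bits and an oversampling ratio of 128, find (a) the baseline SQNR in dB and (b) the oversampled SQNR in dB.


Step 1 — baseline SQNR at Nyquist:
SQNR_base = 6.02*N + 1.76
          = 6.02*10 + 1.76
          = 61.96 dB

Step 2 — oversampling processing gain:
G = 10*log10(OSR) = 10*log10(128) = 21.07 dB

Step 3 — total:
SQNR_total = 61.96 + 21.07 = 83.03 dB

Base SQNR = 61.96 dB; oversampled SQNR = 83.03 dB


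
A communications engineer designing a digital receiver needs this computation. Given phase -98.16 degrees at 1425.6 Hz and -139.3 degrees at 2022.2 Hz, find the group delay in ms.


Group delay from phase difference:
tau = -d(phi)/d(omega)
d(phi) = -41.14 deg = -0.718028 rad
d(omega) = 2*pi*(2022.2 - 1425.6) = 3748.5484 rad/s
tau = -(-0.718028) / 3748.5484
    = 0.1915 ms

0.1915 ms


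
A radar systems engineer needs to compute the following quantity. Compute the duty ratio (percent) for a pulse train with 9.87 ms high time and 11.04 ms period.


Duty cycle as a percentage:
DC = (t_on / T) * 100
   = (9.87 / 11.04) * 100
   = 0.894022 * 100
   = 89.4 %

89.4 %


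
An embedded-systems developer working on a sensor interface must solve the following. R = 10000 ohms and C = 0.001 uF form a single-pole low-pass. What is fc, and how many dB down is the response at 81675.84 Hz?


Step 1 — cutoff frequency:
fc = 1 / (2*pi*R*C)
C = 0.001 uF = 1e-09 F
fc = 1 / (2*pi*10000*1e-09)
   = 15915.494 Hz

Step 2 — magnitude at f = 81675.84 Hz:
|H(f)| = 1 / sqrt(1 + (f/fc)^2)
f/fc = 81675.84 / 15915.494 = 5.131844
|H| = 1 / sqrt(1 + 26.335823) = 0.1912643
|H|_dB = 20*log10(0.1912643) = -14.37 dB

fc = 15915.494 Hz; |H(81675.84 Hz)| = -14.37 dB


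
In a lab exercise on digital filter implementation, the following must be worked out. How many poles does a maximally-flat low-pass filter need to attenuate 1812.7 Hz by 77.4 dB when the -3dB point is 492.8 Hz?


Butterworth filter order formula:
n = log10(10^(A/10) - 1) / (2 * log10(f_stop/f_pass))
10^(77.4/10) - 1 = 54954086.3858
f_stop/f_pass = 1812.7 / 492.8 = 3.6784
n = 6.8416 -> ceil = 7

7


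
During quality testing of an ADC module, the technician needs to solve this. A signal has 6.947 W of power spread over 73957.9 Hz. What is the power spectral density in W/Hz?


Power spectral density:
PSD = P / BW
    = 6.947 / 73957.9
    = 9.393e-05 W/Hz

9.393e-05 W/Hz


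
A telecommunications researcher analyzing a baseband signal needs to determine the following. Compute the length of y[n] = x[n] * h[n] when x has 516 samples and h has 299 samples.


Linear convolution output length:
L = N + M - 1
  = 516 + 299 - 1
  = 814 samples

814


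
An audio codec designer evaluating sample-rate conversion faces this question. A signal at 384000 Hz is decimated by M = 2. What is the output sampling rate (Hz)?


Decimation reduces the sample rate:
fs_out = fs_in / M
       = 384000 / 2
       = 192000.0 Hz

192000.0 Hz


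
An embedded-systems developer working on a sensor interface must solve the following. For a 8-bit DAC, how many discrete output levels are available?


Number of quantization levels = 2^N
= 2^8
= 256

256


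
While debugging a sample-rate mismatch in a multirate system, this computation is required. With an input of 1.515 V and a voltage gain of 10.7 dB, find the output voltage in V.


Output voltage from dB gain:
V_out = V_in * 10^(gain_dB / 20)
      = 1.515 * 10^(10.7 / 20)
      = 1.515 * 3.427678
      = 5.1929 V

5.1929 V


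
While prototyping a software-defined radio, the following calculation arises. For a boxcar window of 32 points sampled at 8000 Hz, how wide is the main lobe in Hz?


Main lobe width for a rectangular window:
Width = 2 * fs / N
      = 2 * 8000 / 32
      = 16000 / 32
      = 500.0 Hz

500.0 Hz


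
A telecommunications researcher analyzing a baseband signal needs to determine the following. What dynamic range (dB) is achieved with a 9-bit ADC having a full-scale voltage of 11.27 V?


Dynamic range from full-scale to LSB:
V_min = V_max / 2^bits = 11.27 / 2^9
DR = 20 * log10(V_max / V_min)
   = 20 * log10(2^9)
   = 20 * 9 * log10(2)
   = 54.19 dB

54.19 dB


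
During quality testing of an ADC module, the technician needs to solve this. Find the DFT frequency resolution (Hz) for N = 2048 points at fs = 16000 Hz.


DFT frequency resolution:
df = fs / N
   = 16000 / 2048
   = 7.8125 Hz

7.8125 Hz


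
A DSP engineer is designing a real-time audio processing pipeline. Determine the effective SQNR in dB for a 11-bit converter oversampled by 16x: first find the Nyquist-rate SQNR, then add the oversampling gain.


Step 1 — baseline SQNR at Nyquist:
SQNR_base = 6.02*N + 1.76
          = 6.02*11 + 1.76
          = 67.98 dB

Step 2 — oversampling processing gain:
G = 10*log10(OSR) = 10*log10(16) = 12.04 dB

Step 3 — total:
SQNR_total = 67.98 + 12.04 = 80.02 dB

Base SQNR = 67.98 dB; oversampled SQNR = 80.02 dB


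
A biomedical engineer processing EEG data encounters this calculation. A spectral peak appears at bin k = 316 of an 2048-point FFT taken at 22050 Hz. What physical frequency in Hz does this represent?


Frequency of DFT bin k:
f_k = k * fs / N
    = 316 * 22050 / 2048
    = 6967800 / 2048
    = 3402.246 Hz

3402.246 Hz


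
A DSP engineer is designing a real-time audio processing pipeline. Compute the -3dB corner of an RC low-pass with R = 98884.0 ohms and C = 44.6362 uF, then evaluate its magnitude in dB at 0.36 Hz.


Step 1 — cutoff frequency:
fc = 1 / (2*pi*R*C)
C = 44.6362 uF = 4.46362e-05 F
fc = 1 / (2*pi*98884.0*4.46362e-05)
   = 0.0360584 Hz

Step 2 — magnitude at f = 0.36 Hz:
|H(f)| = 1 / sqrt(1 + (f/fc)^2)
f/fc = 0.36 / 0.0360584 = 9.983804
|H| = 1 / sqrt(1 + 99.676342) = 0.0996635
|H|_dB = 20*log10(0.0996635) = -20.03 dB

fc = 0.0360584 Hz; |H(0.36 Hz)| = -20.03 dB


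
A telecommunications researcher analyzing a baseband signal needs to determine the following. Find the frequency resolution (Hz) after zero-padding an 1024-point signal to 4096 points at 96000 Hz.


Frequency resolution after zero-padding:
N_padded = 1024 * 4 = 4096
df = fs / N_padded
   = 96000 / 4096
   = 23.4375 Hz

23.4375 Hz


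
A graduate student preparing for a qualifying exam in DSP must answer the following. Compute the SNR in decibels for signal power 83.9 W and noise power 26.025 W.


SNR in decibels:
SNR = 10 * log10(Ps / Pn)
    = 10 * log10(83.9 / 26.025)
    = 10 * log10(3.2238)
    = 10 * 0.5084
    = 5.08 dB

5.08 dB


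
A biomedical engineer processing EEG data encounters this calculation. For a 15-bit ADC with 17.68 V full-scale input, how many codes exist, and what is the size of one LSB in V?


Step 1 — number of quantization levels:
L = 2^N = 2^15 = 32768

Step 2 — LSB step size:
delta = Vfs / L
      = 17.68 / 32768
      = 0.00053955 V

Levels = 32768; step size = 0.00053955 V


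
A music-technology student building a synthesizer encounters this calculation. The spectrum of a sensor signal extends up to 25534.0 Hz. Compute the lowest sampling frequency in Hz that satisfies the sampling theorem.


The Nyquist rate is twice the maximum frequency component.
fs_min = 2 * fmax
      = 2 * 25534.0
      = 51068.0 Hz

51068.0


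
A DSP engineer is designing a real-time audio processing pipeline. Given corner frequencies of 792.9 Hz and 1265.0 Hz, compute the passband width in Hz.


Bandwidth is the difference of -3dB frequencies:
BW = f_high - f_low
   = 1265.0 - 792.9
   = 472.1 Hz

472.1 Hz


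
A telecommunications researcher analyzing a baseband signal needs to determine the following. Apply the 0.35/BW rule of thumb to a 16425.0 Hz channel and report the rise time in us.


Rise time from bandwidth relationship:
tr = 0.35 / BW
   = 0.35 / 16425.0
   = 2.130898021e-05 s
   = 21.309 us

21.309 us


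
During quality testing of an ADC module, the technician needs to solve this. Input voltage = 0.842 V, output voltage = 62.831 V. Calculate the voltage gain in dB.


Voltage gain in dB:
G = 20 * log10(Vout / Vin)
  = 20 * log10(62.831 / 0.842)
  = 20 * log10(74.62114)
  = 20 * 1.872862
  = 37.46 dB

37.46 dB


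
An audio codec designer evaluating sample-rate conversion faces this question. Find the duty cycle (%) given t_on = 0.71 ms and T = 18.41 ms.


Duty cycle as a percentage:
DC = (t_on / T) * 100
   = (0.71 / 18.41) * 100
   = 0.038566 * 100
   = 3.86 %

3.86 %


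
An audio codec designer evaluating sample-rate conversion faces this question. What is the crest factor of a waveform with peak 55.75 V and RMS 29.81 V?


Crest factor is the ratio of peak to RMS:
CF = V_peak / V_rms
   = 55.75 / 29.81
   = 1.8702

1.8702


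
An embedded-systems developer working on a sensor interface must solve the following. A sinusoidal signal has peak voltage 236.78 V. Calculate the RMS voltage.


RMS voltage for a sinusoidal waveform:
V_rms = V_peak / sqrt(2)
      = 236.78 / 1.414214
      = 167.429 V

167.429 V


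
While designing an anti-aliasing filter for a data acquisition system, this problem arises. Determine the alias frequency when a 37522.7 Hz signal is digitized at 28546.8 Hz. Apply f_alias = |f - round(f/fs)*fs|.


Compute the nearest integer multiple of fs to the signal:
n = round(37522.7 / 28546.8) = 1
f_alias = |37522.7 - 1 * 28546.8|
        = |37522.7 - 28546.8|
        = 8975.9 Hz

8975.9


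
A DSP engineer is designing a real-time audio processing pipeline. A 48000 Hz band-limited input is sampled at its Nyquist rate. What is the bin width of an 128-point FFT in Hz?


Step 1 — Nyquist sampling rate:
fs = 2 * fmax = 2 * 48000 = 96000 Hz

Step 2 — DFT bin spacing:
df = fs / N = 96000 / 128 = 750.0 Hz

750.0 Hz


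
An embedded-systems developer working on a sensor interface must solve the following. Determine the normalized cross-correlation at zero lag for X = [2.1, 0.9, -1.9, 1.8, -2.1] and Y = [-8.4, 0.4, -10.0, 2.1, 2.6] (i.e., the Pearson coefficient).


Pearson correlation coefficient (population):
r = cov(X,Y) / (std(X) * std(Y))
Mean X = 0.16, Mean Y = -2.66
Cov(X,Y) = 0.4336
Std(X) = 1.808425, Std(Y) = 5.413169
r = 0.0443

0.0443


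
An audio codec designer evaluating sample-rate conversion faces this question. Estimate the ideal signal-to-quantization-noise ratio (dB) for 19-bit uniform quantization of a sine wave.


Theoretical SNR for a full-scale sinusoid:
SNR = 6.02 * N + 1.76
    = 6.02 * 19 + 1.76
    = 114.38 + 1.76
    = 116.14 dB

116.14 dB


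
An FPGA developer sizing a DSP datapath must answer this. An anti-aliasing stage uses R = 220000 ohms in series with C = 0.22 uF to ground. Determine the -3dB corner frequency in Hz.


Cutoff frequency of a first-order RC filter:
fc = 1 / (2 * pi * R * C)
C = 0.22 uF = 2.2e-07 F
fc = 1 / (2 * pi * 220000 * 2.2e-07)
   = 1 / 0.30410616886749
   = 3.288325 Hz

3.288325 Hz


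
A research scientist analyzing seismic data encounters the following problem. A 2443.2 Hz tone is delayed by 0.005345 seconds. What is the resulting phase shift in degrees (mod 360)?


Phase shift from frequency and time delay:
phi = 360 * f * t_delay
    = 360 * 2443.2 * 0.005345
    = 4701.21 degrees
    mod 360 = 21.21 degrees

21.21 degrees


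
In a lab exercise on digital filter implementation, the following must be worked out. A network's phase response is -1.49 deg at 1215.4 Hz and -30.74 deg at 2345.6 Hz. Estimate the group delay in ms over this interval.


Group delay from phase difference:
tau = -d(phi)/d(omega)
d(phi) = -29.25 deg = -0.510509 rad
d(omega) = 2*pi*(2345.6 - 1215.4) = 7101.256 rad/s
tau = -(-0.510509) / 7101.256
    = 0.0719 ms

0.0719 ms


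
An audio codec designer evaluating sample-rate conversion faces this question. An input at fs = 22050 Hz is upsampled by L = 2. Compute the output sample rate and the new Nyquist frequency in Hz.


Step 1 — output sample rate after interpolation by L:
fs_out = L * fs_in = 2 * 22050 = 44100 Hz

Step 2 — Nyquist frequency of the output stream:
f_Nyq = fs_out / 2 = 44100 / 2 = 22050.0 Hz

fs_out = 44100 Hz; f_Nyquist = 22050.0 Hz


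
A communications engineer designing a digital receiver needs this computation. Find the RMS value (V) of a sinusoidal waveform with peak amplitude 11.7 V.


RMS voltage for a sinusoidal waveform:
V_rms = V_peak / sqrt(2)
      = 11.7 / 1.414214
      = 8.273 V

8.273 V


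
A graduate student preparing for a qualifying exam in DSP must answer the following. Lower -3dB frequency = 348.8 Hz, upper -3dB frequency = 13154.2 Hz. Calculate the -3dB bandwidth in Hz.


Bandwidth is the difference of -3dB frequencies:
BW = f_high - f_low
   = 13154.2 - 348.8
   = 12805.4 Hz

12805.4 Hz


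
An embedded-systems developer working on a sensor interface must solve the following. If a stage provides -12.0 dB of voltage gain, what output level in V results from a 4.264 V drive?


Output voltage from dB gain:
V_out = V_in * 10^(gain_dB / 20)
      = 4.264 * 10^(-12.0 / 20)
      = 4.264 * 0.251189
      = 1.0711 V

1.0711 V


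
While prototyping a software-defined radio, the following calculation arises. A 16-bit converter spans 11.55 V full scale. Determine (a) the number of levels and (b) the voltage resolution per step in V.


Step 1 — number of quantization levels:
L = 2^N = 2^16 = 65536

Step 2 — LSB step size:
delta = Vfs / L
      = 11.55 / 65536
      = 0.00017624 V

Levels = 65536; step size = 0.00017624 V


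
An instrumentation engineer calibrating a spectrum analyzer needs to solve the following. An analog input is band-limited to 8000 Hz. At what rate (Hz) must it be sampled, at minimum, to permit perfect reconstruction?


The Nyquist rate is twice the maximum frequency component.
fs_min = 2 * fmax
      = 2 * 8000
      = 16000 Hz

16000


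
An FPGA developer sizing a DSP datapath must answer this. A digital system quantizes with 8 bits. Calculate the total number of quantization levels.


Number of quantization levels = 2^N
= 2^8
= 256

256


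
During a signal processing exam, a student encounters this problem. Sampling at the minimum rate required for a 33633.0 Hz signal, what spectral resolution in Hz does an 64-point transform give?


Step 1 — Nyquist sampling rate:
fs = 2 * fmax = 2 * 33633.0 = 67266.0 Hz

Step 2 — DFT bin spacing:
df = fs / N = 67266.0 / 64 = 1051.0312 Hz

1051.0312 Hz


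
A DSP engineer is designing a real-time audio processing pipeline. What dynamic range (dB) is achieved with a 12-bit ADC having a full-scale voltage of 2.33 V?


Dynamic range from full-scale to LSB:
V_min = V_max / 2^bits = 2.33 / 2^12
DR = 20 * log10(V_max / V_min)
   = 20 * log10(2^12)
   = 20 * 12 * log10(2)
   = 72.25 dB

72.25 dB


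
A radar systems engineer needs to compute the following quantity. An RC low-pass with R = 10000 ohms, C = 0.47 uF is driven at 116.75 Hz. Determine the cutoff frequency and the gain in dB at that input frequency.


Step 1 — cutoff frequency:
fc = 1 / (2*pi*R*C)
C = 0.47 uF = 4.7e-07 F
fc = 1 / (2*pi*10000*4.7e-07)
   = 33.8628 Hz

Step 2 — magnitude at f = 116.75 Hz:
|H(f)| = 1 / sqrt(1 + (f/fc)^2)
f/fc = 116.75 / 33.8628 = 3.447736
|H| = 1 / sqrt(1 + 11.886884) = 0.2785647
|H|_dB = 20*log10(0.2785647) = -11.1 dB

fc = 33.8628 Hz; |H(116.75 Hz)| = -11.1 dB


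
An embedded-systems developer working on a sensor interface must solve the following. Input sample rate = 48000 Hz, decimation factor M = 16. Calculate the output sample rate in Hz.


Decimation reduces the sample rate:
fs_out = fs_in / M
       = 48000 / 16
       = 3000.0 Hz

3000.0 Hz


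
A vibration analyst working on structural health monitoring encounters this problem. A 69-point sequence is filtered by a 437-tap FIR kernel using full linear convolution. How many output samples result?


Linear convolution output length:
L = N + M - 1
  = 69 + 437 - 1
  = 505 samples

505


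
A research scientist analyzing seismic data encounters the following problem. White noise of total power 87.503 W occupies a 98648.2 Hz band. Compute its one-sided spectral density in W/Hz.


Power spectral density:
PSD = P / BW
    = 87.503 / 98648.2
    = 0.00088702 W/Hz

0.00088702 W/Hz


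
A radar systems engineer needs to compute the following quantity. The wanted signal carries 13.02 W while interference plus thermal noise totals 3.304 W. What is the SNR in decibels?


SNR in decibels:
SNR = 10 * log10(Ps / Pn)
    = 10 * log10(13.02 / 3.304)
    = 10 * log10(3.9407)
    = 10 * 0.5956
    = 5.96 dB

5.96 dB
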